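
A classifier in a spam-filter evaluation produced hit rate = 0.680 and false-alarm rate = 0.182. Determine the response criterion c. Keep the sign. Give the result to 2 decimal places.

z(0.680) = 0.4677, z(0.182) = -0.9078
c = −½·[z(H) + z(FA)] = −0.5 × (0.4677 + (-0.9078)) = 0.22005
c > 0: the classifier has a conservative response bias.

c = 0.22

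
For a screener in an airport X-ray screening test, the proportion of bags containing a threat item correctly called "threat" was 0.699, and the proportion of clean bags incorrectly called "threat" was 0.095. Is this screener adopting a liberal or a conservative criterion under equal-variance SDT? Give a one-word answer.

conservative

z(H) = 0.522, z(FA) = -1.311
c = −½·(z(H) + z(FA)) = 0.3945
c > 0 → conservative criterion (biased toward responding “no”).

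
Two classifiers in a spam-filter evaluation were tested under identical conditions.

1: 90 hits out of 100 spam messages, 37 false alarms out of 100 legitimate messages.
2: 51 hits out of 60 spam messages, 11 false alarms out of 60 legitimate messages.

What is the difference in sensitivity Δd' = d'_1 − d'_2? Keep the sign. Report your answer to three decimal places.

Δd' = -0.326

1: z(0.9000) = 1.2816, z(0.3700) = -0.3319, d' = 1.6135
2: z(0.8500) = 1.0364, z(0.1833) = -0.9029, d' = 1.9393
Δd' = d'_1 − d'_2 = 1.6135 − 1.9393 = -0.3258
2 has the higher sensitivity.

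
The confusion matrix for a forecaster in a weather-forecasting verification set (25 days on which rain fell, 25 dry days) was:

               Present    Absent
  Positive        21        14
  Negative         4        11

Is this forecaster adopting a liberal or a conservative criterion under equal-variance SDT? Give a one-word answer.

liberal

z(H) = 0.994, z(FA) = 0.151
c = −½·(z(H) + z(FA)) = -0.5725
c < 0 → liberal criterion (biased toward responding “yes”).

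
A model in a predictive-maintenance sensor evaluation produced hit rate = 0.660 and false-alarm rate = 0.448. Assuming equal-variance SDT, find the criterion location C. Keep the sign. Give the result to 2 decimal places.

C = -0.14

z(H) = z(0.660) = 0.4125
z(FA) = z(0.448) = -0.1307
c = −½·[z(H) + z(FA)] = −0.5 × (0.4125 + (-0.1307)) = -0.1409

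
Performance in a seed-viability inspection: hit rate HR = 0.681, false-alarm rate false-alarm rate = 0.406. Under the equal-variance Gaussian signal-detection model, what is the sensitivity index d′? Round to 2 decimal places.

Φ⁻¹(H) = 0.470
Φ⁻¹(FA) = -0.238
d' = z(H) − z(FA) = 0.470 − (-0.238) = 0.708

d′ = 0.71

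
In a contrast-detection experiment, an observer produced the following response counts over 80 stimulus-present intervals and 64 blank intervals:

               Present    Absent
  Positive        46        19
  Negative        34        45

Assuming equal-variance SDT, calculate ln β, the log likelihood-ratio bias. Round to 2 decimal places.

H = 46/80 = 0.5750
FA = 19/64 = 0.2969
z(H) = 0.189
z(FA) = -0.533
ln β = −½·[z(H)² − z(FA)²] = −0.5 × (0.036 − 0.284) = 0.124

ln β = 0.12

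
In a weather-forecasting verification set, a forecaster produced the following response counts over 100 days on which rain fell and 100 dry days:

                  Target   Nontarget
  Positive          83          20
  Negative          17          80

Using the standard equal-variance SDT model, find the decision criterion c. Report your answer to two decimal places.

H = 83/100 = 0.8300
FA = 20/100 = 0.2000
z(H) = z(0.8300) = 0.954
z(FA) = z(0.2000) = -0.842
c = −½·[z(H) + z(FA)] = −0.5 × (0.954 + (-0.842)) = -0.056
c < 0: the forecaster has a liberal response bias.

c = -0.06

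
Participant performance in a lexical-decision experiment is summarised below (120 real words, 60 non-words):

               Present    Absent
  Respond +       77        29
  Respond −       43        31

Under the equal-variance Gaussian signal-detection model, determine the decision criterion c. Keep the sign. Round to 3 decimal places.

c = -0.161

H = 77/120 = 0.6417
FA = 29/60 = 0.4833
z(0.6417) = 0.3630, z(0.4833) = -0.0419
c = −½·[z(H) + z(FA)] = −0.5 × (0.3630 + (-0.0419)) = -0.16055
c < 0: the participant has a liberal response bias.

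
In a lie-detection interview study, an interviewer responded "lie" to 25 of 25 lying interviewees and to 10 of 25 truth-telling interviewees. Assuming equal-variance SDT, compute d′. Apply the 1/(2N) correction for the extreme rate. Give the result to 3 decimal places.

The hit rate is 25/25 = 1, so apply the 1/(2N) correction: H → 1 − 1/(2·25) = 0.98000.
z(H) = z(0.98000) = 2.0537
z(FA) = z(0.40000) = -0.2533
d' = 2.0537 − (-0.2533) = 2.3070

d′ = 2.307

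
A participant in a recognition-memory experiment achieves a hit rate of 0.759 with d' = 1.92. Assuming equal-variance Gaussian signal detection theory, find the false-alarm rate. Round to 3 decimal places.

false-alarm rate = 0.112

z(hit rate) = z(0.759) = 0.7031
z(FA) = z(H) − d' = 0.7031 − 1.92 = -1.2169
false-alarm rate = Φ(-1.2169) = 0.1118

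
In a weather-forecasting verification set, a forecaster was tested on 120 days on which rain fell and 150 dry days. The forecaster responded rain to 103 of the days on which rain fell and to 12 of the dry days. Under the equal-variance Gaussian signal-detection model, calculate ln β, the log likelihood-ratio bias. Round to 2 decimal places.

ln β = 0.41

H = 103/120 = 0.8583
FA = 12/150 = 0.0800
Φ⁻¹(H) = 1.073
Φ⁻¹(FA) = -1.405
ln β = −½·[z(H)² − z(FA)²] = −0.5 × (1.151 − 1.974) = 0.4115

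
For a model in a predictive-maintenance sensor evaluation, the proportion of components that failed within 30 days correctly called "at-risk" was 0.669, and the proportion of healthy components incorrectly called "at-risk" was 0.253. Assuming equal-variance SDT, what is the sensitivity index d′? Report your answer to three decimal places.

z(H) = z(0.669) = 0.4372
z(FA) = z(0.253) = -0.6651
d' = z(H) − z(FA) = 0.4372 − (-0.6651) = 1.1023

d′ = 1.102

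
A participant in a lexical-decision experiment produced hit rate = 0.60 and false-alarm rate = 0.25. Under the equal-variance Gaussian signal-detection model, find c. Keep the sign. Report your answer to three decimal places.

z(H) = z(0.60) = 0.2533
z(FA) = z(0.25) = -0.6745
c = −½·[z(H) + z(FA)] = −0.5 × (0.2533 + (-0.6745)) = 0.2106

c = 0.211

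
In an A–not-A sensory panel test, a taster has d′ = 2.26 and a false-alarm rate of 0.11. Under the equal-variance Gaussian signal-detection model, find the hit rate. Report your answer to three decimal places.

z(false-alarm rate) = z(0.11) = -1.2265
z(H) = z(FA) + d' = -1.2265 + 2.26 = 1.0335
hit rate = Φ(1.0335) = 0.8493

hit rate = 0.849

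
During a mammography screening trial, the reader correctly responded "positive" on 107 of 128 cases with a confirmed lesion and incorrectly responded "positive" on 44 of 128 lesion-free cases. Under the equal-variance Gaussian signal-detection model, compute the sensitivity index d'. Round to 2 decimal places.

H = 107/128 = 0.8359
FA = 44/128 = 0.3438
z(H) = z(0.8359) = 0.978
z(FA) = z(0.3438) = -0.402
d' = z(H) − z(FA) = 0.978 − (-0.402) = 1.380

d' = 1.38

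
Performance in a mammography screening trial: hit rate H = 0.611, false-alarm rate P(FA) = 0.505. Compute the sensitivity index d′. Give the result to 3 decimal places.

z(H) = 0.2819
z(FA) = 0.0125
d' = z(H) − z(FA) = 0.2819 − 0.0125 = 0.2694

d′ = 0.269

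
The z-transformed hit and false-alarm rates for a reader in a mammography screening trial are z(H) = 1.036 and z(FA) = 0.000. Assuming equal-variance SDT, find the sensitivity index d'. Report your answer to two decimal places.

d' = z(H) − z(FA) = 1.036 − 0.000 = 1.036

d' = 1.04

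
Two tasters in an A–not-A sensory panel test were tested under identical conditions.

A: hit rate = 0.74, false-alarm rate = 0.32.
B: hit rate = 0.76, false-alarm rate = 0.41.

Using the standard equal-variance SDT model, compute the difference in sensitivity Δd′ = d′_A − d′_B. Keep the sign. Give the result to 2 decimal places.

A: z(0.74) = 0.643, z(0.32) = -0.468, d' = 1.111
B: z(0.76) = 0.706, z(0.41) = -0.228, d' = 0.934
Δd' = d'_A − d'_B = 1.111 − 0.934 = 0.177
A has the higher sensitivity.

Δd′ = 0.18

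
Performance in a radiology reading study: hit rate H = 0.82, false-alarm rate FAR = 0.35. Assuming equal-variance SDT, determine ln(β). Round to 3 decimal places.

ln β = -0.345

z(H) = 0.9154
z(FA) = -0.3853
ln β = −½·[z(H)² − z(FA)²] = −0.5 × (0.8380 − 0.1485) = -0.34475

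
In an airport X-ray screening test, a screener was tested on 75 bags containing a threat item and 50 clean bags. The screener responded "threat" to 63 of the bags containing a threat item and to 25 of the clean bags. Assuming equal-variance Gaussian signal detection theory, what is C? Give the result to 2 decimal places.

H = 63/75 = 0.8400
FA = 25/50 = 0.5000
z(H) = z(0.8400) = 0.994
z(FA) = z(0.5000) = 0.000
c = −½·[z(H) + z(FA)] = −0.5 × (0.994 + 0.000) = -0.497
c < 0: the screener has a liberal response bias.

C = -0.50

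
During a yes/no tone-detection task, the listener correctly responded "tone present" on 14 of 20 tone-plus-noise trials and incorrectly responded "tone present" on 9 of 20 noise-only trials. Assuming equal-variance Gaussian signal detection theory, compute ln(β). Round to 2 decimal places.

ln β = -0.13

H = 14/20 = 0.7000
FA = 9/20 = 0.4500
z(H) = z(0.7000) = 0.524
z(FA) = z(0.4500) = -0.126
ln β = −½·[z(H)² − z(FA)²] = −0.5 × (0.275 − 0.016) = -0.1295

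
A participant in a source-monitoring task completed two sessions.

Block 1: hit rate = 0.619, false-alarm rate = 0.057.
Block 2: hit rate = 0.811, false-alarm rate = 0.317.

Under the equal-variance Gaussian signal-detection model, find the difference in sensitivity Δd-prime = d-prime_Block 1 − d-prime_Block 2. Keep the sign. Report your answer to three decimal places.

Block 1: z(0.619) = 0.3029, z(0.057) = -1.5805, d' = 1.8834
Block 2: z(0.811) = 0.8816, z(0.317) = -0.4761, d' = 1.3577
Δd' = d'_Block 1 − d'_Block 2 = 1.8834 − 1.3577 = 0.5257
Block 1 has the higher sensitivity.

Δd-prime = 0.526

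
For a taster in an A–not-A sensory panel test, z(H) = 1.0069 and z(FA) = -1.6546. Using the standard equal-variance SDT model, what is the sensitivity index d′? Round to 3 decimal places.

d′ = 2.662

d' = z(H) − z(FA) = 1.0069 − (-1.6546) = 2.6615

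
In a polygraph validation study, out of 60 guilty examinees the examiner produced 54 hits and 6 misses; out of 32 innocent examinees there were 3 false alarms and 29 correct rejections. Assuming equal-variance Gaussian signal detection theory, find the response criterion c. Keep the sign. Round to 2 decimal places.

H = 54/60 = 0.9000
FA = 3/32 = 0.0938
Φ⁻¹(H) = 1.2816
Φ⁻¹(FA) = -1.3177
c = −½·[z(H) + z(FA)] = −0.5 × (1.2816 + (-1.3177)) = 0.01805

c = 0.02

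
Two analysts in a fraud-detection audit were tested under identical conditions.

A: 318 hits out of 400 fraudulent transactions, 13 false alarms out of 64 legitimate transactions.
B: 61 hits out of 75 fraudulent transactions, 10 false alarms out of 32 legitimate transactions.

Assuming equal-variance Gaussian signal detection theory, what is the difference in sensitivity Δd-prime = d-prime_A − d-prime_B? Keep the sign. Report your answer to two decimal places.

Δd-prime = 0.28

A: z(0.7950) = 0.824, z(0.2031) = -0.831, d' = 1.655
B: z(0.8133) = 0.890, z(0.3125) = -0.489, d' = 1.379
Δd' = d'_A − d'_B = 1.655 − 1.379 = 0.276
A has the higher sensitivity.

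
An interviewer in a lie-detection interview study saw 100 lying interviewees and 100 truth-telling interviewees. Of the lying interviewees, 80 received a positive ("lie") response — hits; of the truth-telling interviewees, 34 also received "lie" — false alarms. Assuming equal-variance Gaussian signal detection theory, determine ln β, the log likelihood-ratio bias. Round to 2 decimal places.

H = 80/100 = 0.8000
FA = 34/100 = 0.3400
z(H) = z(0.8000) = 0.842
z(FA) = z(0.3400) = -0.412
ln β = −½·[z(H)² − z(FA)²] = −0.5 × (0.709 − 0.170) = -0.2695

ln β = -0.27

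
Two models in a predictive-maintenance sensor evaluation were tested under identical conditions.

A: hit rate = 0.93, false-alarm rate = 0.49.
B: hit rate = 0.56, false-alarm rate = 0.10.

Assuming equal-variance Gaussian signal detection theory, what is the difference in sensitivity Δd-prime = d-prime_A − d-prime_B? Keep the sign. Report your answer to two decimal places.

A: z(0.93) = 1.476, z(0.49) = -0.025, d' = 1.501
B: z(0.56) = 0.151, z(0.10) = -1.282, d' = 1.433
Δd' = d'_A − d'_B = 1.501 − 1.433 = 0.068
A has the higher sensitivity.

Δd-prime = 0.07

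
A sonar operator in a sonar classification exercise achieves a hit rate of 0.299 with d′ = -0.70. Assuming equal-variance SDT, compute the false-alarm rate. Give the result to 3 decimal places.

false-alarm rate = 0.569

z(hit rate) = z(0.299) = -0.5273
z(FA) = z(H) − d' = -0.5273 − (-0.70) = 0.1727
false-alarm rate = Φ(0.1727) = 0.5686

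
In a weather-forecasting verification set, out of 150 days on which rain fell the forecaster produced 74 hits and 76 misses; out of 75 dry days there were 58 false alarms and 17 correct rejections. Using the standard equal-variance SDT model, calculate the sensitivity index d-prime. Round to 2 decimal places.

d-prime = -0.77

H = 74/150 = 0.4933
FA = 58/75 = 0.7733
z(H) = z(0.4933) = -0.017
z(FA) = z(0.7733) = 0.750
d' = z(H) − z(FA) = -0.017 − 0.750 = -0.767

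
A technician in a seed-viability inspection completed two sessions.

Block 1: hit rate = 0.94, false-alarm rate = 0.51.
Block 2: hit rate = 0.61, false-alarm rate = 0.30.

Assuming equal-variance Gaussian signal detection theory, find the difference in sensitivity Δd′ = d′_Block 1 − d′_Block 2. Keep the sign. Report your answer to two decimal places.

Δd′ = 0.73

Block 1: z(0.94) = 1.555, z(0.51) = 0.025, d' = 1.530
Block 2: z(0.61) = 0.279, z(0.30) = -0.524, d' = 0.803
Δd' = d'_Block 1 − d'_Block 2 = 1.530 − 0.803 = 0.727
Block 1 has the higher sensitivity.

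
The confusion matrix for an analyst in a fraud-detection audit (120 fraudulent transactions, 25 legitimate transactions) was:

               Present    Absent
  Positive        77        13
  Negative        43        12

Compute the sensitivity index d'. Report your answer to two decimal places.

d' = 0.31

H = 77/120 = 0.6417
FA = 13/25 = 0.5200
Φ⁻¹(H) = Φ⁻¹(0.6417) = 0.3630
Φ⁻¹(FA) = Φ⁻¹(0.5200) = 0.0502
d' = z(H) − z(FA) = 0.3630 − 0.0502 = 0.3128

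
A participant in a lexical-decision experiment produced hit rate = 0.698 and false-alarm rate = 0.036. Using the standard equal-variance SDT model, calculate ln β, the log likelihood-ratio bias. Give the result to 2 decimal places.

ln β = 1.48

Φ⁻¹(0.698) = 0.519, Φ⁻¹(0.036) = -1.799
ln β = −½·[z(H)² − z(FA)²] = −0.5 × (0.269 − 3.236) = 1.4835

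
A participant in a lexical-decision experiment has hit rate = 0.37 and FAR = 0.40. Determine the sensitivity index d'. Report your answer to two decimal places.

z(H) = -0.3319
z(FA) = -0.2533
d' = z(H) − z(FA) = -0.3319 − (-0.2533) = -0.0786

d' = -0.08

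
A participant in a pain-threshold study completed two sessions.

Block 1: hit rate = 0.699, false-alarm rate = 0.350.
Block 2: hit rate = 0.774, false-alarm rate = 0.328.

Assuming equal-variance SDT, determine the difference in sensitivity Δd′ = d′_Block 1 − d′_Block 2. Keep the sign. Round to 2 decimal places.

Δd′ = -0.29

Block 1: z(0.699) = 0.522, z(0.350) = -0.385, d' = 0.907
Block 2: z(0.774) = 0.752, z(0.328) = -0.445, d' = 1.197
Δd' = d'_Block 1 − d'_Block 2 = 0.907 − 1.197 = -0.290
Block 2 has the higher sensitivity.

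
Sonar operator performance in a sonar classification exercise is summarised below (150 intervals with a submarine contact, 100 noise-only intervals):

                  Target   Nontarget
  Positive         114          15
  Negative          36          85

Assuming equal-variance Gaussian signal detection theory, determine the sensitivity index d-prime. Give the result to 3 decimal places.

H = 114/150 = 0.7600
FA = 15/100 = 0.1500
Φ⁻¹(H) = Φ⁻¹(0.7600) = 0.7063
Φ⁻¹(FA) = Φ⁻¹(0.1500) = -1.0364
d' = z(H) − z(FA) = 0.7063 − (-1.0364) = 1.7427

d-prime = 1.743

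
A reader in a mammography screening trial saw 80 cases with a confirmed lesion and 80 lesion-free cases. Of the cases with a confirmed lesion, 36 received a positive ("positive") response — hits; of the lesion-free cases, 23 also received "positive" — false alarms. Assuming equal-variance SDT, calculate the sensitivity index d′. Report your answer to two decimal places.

d′ = 0.44

H = 36/80 = 0.4500
FA = 23/80 = 0.2875
Φ⁻¹(H) = Φ⁻¹(0.4500) = -0.126
Φ⁻¹(FA) = Φ⁻¹(0.2875) = -0.561
d' = z(H) − z(FA) = -0.126 − (-0.561) = 0.435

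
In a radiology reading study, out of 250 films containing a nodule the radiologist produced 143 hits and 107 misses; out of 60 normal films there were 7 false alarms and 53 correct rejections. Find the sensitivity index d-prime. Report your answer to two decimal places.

d-prime = 1.37

H = 143/250 = 0.5720
FA = 7/60 = 0.1167
Φ⁻¹(0.5720) = 0.1815, Φ⁻¹(0.1167) = -1.1916
d' = z(H) − z(FA) = 0.1815 − (-1.1916) = 1.3731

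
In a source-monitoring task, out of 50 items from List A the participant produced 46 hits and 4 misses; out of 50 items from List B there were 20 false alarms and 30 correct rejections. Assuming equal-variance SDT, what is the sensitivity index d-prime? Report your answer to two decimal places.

d-prime = 1.66

H = 46/50 = 0.9200
FA = 20/50 = 0.4000
z(H) = z(0.9200) = 1.405
z(FA) = z(0.4000) = -0.253
d' = z(H) − z(FA) = 1.405 − (-0.253) = 1.658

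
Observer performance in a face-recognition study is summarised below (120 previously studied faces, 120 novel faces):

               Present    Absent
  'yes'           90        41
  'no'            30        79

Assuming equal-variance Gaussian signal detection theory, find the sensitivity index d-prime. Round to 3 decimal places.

H = 90/120 = 0.7500
FA = 41/120 = 0.3417
Φ⁻¹(H) = Φ⁻¹(0.7500) = 0.6745
Φ⁻¹(FA) = Φ⁻¹(0.3417) = -0.4078
d' = z(H) − z(FA) = 0.6745 − (-0.4078) = 1.0823

d-prime = 1.082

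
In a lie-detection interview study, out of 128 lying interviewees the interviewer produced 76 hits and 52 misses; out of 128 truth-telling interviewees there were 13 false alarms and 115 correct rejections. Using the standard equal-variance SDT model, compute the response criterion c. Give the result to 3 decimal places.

c = 0.518

H = 76/128 = 0.5938
FA = 13/128 = 0.1016
z(H) = z(0.5938) = 0.2373
z(FA) = z(0.1016) = -1.2725
c = −½·[z(H) + z(FA)] = −0.5 × (0.2373 + (-1.2725)) = 0.5176
c > 0: the interviewer has a conservative response bias.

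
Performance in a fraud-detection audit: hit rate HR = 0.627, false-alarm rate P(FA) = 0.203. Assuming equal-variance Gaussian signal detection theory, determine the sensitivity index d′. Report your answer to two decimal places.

Φ⁻¹(0.627) = 0.3239, Φ⁻¹(0.203) = -0.8310
d' = z(H) − z(FA) = 0.3239 − (-0.8310) = 1.1549

d′ = 1.15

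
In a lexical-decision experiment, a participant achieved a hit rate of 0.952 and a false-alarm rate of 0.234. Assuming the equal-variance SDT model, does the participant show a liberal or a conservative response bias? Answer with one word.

liberal

z(H) = 1.665, z(FA) = -0.726
c = −½·(z(H) + z(FA)) = -0.4695
c < 0 → liberal criterion (biased toward responding “yes”).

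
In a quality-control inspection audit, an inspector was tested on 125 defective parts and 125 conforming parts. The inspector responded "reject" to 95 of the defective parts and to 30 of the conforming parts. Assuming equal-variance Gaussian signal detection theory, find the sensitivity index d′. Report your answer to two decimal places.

d′ = 1.41

H = 95/125 = 0.7600
FA = 30/125 = 0.2400
z(H) = 0.7063
z(FA) = -0.7063
d' = z(H) − z(FA) = 0.7063 − (-0.7063) = 1.4126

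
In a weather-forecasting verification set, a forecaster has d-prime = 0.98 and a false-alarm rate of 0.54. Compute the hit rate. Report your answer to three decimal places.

hit rate = 0.860

z(false-alarm rate) = z(0.54) = 0.1004
z(H) = z(FA) + d' = 0.1004 + 0.98 = 1.0804
hit rate = Φ(1.0804) = 0.8600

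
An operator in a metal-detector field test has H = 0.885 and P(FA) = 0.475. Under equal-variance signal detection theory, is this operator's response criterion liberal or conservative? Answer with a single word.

z(H) = 1.200, z(FA) = -0.063
c = −½·(z(H) + z(FA)) = -0.5685
c < 0 → liberal criterion (biased toward responding “yes”).

liberal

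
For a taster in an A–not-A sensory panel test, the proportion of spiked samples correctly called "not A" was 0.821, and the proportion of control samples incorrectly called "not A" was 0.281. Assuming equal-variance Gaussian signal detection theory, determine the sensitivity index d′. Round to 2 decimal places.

d′ = 1.50

Φ⁻¹(H) = 0.919
Φ⁻¹(FA) = -0.580
d' = z(H) − z(FA) = 0.919 − (-0.580) = 1.499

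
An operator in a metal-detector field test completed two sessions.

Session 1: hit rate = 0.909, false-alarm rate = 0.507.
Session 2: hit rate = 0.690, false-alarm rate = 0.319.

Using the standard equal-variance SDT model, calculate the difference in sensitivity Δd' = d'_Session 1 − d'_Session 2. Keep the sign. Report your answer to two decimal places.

Session 1: z(0.909) = 1.335, z(0.507) = 0.018, d' = 1.317
Session 2: z(0.690) = 0.496, z(0.319) = -0.470, d' = 0.966
Δd' = d'_Session 1 − d'_Session 2 = 1.317 − 0.966 = 0.351
Session 1 has the higher sensitivity.

Δd' = 0.35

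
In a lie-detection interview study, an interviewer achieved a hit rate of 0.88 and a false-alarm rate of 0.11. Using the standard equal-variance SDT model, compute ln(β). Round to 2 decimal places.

z(0.88) = 1.175, z(0.11) = -1.227
ln β = −½·[z(H)² − z(FA)²] = −0.5 × (1.381 − 1.506) = 0.0625

ln β = 0.06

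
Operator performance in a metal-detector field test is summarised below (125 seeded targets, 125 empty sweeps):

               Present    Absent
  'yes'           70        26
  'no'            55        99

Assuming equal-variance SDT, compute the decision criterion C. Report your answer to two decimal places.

H = 70/125 = 0.5600
FA = 26/125 = 0.2080
z(H) = 0.151
z(FA) = -0.813
c = −½·[z(H) + z(FA)] = −0.5 × (0.151 + (-0.813)) = 0.331
c > 0: the operator has a conservative response bias.

C = 0.33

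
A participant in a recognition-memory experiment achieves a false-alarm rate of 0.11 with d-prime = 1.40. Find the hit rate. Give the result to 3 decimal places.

hit rate = 0.569

z(false-alarm rate) = z(0.11) = -1.2265
z(H) = z(FA) + d' = -1.2265 + 1.40 = 0.1735
hit rate = Φ(0.1735) = 0.5689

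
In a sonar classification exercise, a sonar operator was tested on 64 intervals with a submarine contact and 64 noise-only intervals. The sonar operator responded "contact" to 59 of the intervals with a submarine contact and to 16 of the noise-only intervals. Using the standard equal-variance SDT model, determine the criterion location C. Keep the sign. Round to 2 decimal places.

C = -0.37

H = 59/64 = 0.9219
FA = 16/64 = 0.2500
Φ⁻¹(0.9219) = 1.418, Φ⁻¹(0.2500) = -0.674
c = −½·[z(H) + z(FA)] = −0.5 × (1.418 + (-0.674)) = -0.372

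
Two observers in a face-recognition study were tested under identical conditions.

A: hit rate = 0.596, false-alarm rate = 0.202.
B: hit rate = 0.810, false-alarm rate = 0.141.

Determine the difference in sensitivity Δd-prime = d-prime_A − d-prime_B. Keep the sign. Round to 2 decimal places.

Δd-prime = -0.88

A: z(0.596) = 0.243, z(0.202) = -0.834, d' = 1.077
B: z(0.810) = 0.878, z(0.141) = -1.076, d' = 1.954
Δd' = d'_A − d'_B = 1.077 − 1.954 = -0.877
B has the higher sensitivity.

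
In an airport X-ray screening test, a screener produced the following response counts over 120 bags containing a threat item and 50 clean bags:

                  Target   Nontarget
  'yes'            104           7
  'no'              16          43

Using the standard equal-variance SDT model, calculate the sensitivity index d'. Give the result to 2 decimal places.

d' = 2.19

H = 104/120 = 0.8667
FA = 7/50 = 0.1400
Φ⁻¹(H) = Φ⁻¹(0.8667) = 1.1109
Φ⁻¹(FA) = Φ⁻¹(0.1400) = -1.0803
d' = z(H) − z(FA) = 1.1109 − (-1.0803) = 2.1912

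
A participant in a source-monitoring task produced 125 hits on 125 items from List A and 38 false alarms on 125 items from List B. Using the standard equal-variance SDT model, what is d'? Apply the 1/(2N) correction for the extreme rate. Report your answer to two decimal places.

d' = 3.17

The hit rate is 125/125 = 1, so apply the 1/(2N) correction: H → 1 − 1/(2·125) = 0.99600.
z(H) = z(0.99600) = 2.652
z(FA) = z(0.30400) = -0.513
d' = 2.652 − (-0.513) = 3.165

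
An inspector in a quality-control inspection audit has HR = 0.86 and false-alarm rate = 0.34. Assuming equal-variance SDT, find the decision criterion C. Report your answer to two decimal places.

z(0.86) = 1.0803, z(0.34) = -0.4125
c = −½·[z(H) + z(FA)] = −0.5 × (1.0803 + (-0.4125)) = -0.3339

C = -0.33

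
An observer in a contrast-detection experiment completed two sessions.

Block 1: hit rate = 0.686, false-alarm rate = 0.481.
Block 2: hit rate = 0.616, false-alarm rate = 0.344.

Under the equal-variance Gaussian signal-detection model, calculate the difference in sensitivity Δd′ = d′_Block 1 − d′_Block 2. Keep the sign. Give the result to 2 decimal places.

Δd′ = -0.16

Block 1: z(0.686) = 0.485, z(0.481) = -0.048, d' = 0.533
Block 2: z(0.616) = 0.295, z(0.344) = -0.402, d' = 0.697
Δd' = d'_Block 1 − d'_Block 2 = 0.533 − 0.697 = -0.164
Block 2 has the higher sensitivity.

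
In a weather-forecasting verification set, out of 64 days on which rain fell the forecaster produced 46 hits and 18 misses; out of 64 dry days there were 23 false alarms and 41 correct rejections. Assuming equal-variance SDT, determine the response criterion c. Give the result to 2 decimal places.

H = 46/64 = 0.7188
FA = 23/64 = 0.3594
Φ⁻¹(H) = Φ⁻¹(0.7188) = 0.5793
Φ⁻¹(FA) = Φ⁻¹(0.3594) = -0.3601
c = −½·[z(H) + z(FA)] = −0.5 × (0.5793 + (-0.3601)) = -0.1096
c < 0: the forecaster has a liberal response bias.

c = -0.11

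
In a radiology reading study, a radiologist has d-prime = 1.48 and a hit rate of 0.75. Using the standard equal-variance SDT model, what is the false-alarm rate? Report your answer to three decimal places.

z(hit rate) = z(0.75) = 0.6745
z(FA) = z(H) − d' = 0.6745 − 1.48 = -0.8055
false-alarm rate = Φ(-0.8055) = 0.2103

false-alarm rate = 0.210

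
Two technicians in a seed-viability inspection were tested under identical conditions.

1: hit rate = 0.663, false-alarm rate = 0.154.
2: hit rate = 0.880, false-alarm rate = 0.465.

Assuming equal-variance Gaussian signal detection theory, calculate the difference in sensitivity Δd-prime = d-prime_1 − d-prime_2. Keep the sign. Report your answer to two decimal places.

1: z(0.663) = 0.421, z(0.154) = -1.019, d' = 1.440
2: z(0.880) = 1.175, z(0.465) = -0.088, d' = 1.263
Δd' = d'_1 − d'_2 = 1.440 − 1.263 = 0.177
1 has the higher sensitivity.

Δd-prime = 0.18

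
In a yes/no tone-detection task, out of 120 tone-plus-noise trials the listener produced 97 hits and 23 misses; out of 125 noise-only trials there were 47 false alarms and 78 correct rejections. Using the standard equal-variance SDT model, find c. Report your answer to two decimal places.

c = -0.28

H = 97/120 = 0.8083
FA = 47/125 = 0.3760
z(H) = 0.8716
z(FA) = -0.3160
c = −½·[z(H) + z(FA)] = −0.5 × (0.8716 + (-0.3160)) = -0.2778
c < 0: the listener has a liberal response bias.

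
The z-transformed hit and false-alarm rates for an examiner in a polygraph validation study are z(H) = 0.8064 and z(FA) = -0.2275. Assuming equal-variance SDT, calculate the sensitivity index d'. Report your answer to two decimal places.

d' = z(H) − z(FA) = 0.8064 − (-0.2275) = 1.0339

d' = 1.03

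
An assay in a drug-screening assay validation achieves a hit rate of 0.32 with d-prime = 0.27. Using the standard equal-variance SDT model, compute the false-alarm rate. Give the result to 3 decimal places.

z(hit rate) = z(0.32) = -0.4677
z(FA) = z(H) − d' = -0.4677 − 0.27 = -0.7377
false-alarm rate = Φ(-0.7377) = 0.2303

false-alarm rate = 0.230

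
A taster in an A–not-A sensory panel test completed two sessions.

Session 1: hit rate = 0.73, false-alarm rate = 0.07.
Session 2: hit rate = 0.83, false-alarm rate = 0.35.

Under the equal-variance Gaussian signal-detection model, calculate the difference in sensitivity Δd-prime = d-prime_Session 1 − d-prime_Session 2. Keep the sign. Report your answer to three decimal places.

Δd-prime = 0.749

Session 1: z(0.73) = 0.6128, z(0.07) = -1.4758, d' = 2.0886
Session 2: z(0.83) = 0.9542, z(0.35) = -0.3853, d' = 1.3395
Δd' = d'_Session 1 − d'_Session 2 = 2.0886 − 1.3395 = 0.7491
Session 1 has the higher sensitivity.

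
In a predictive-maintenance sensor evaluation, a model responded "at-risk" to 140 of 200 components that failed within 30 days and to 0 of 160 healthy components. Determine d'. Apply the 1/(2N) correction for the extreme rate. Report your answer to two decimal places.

The false-alarm rate is 0/160 = 0, so apply the 1/(2N) correction: FA → 1/(2·160) = 0.00313.
z(H) = z(0.70000) = 0.524
z(FA) = z(0.00313) = -2.734
d' = 0.524 − (-2.734) = 3.258

d' = 3.26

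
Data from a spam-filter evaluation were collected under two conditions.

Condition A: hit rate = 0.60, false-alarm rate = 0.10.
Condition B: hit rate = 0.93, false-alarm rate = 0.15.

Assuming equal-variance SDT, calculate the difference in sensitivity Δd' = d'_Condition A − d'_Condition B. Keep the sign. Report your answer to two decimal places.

Δd' = -0.98

Condition A: z(0.60) = 0.253, z(0.10) = -1.282, d' = 1.535
Condition B: z(0.93) = 1.476, z(0.15) = -1.036, d' = 2.512
Δd' = d'_Condition A − d'_Condition B = 1.535 − 2.512 = -0.977
Condition B has the higher sensitivity.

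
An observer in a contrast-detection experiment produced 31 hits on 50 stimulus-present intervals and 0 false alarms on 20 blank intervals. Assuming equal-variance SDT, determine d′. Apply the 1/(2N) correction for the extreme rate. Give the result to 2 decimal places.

d′ = 2.27

The false-alarm rate is 0/20 = 0, so apply the 1/(2N) correction: FA → 1/(2·20) = 0.02500.
z(H) = z(0.62000) = 0.305
z(FA) = z(0.02500) = -1.960
d' = 0.305 − (-1.960) = 2.265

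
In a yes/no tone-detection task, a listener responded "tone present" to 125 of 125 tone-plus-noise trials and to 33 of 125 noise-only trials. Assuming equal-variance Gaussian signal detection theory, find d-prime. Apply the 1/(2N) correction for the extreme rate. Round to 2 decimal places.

d-prime = 3.28

The hit rate is 125/125 = 1, so apply the 1/(2N) correction: H → 1 − 1/(2·125) = 0.99600.
z(H) = z(0.99600) = 2.652
z(FA) = z(0.26400) = -0.631
d' = 2.652 − (-0.631) = 3.283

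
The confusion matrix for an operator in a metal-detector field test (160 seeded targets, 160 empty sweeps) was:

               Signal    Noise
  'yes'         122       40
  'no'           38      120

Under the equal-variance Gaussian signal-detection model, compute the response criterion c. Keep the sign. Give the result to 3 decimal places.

H = 122/160 = 0.7625
FA = 40/160 = 0.2500
z(H) = 0.7144
z(FA) = -0.6745
c = −½·[z(H) + z(FA)] = −0.5 × (0.7144 + (-0.6745)) = -0.01995
c < 0: the operator has a liberal response bias.

c = -0.020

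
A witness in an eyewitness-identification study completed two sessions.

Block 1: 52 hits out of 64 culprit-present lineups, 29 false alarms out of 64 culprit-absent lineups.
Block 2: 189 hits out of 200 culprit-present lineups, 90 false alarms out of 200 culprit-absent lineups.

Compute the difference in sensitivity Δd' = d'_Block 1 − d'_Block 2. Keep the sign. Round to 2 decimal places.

Block 1: z(0.8125) = 0.887, z(0.4531) = -0.118, d' = 1.005
Block 2: z(0.9450) = 1.598, z(0.4500) = -0.126, d' = 1.724
Δd' = d'_Block 1 − d'_Block 2 = 1.005 − 1.724 = -0.719
Block 2 has the higher sensitivity.

Δd' = -0.72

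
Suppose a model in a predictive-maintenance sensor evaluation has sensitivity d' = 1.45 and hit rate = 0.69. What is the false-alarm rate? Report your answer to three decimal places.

z(hit rate) = z(0.69) = 0.4959
z(FA) = z(H) − d' = 0.4959 − 1.45 = -0.9541
false-alarm rate = Φ(-0.9541) = 0.1700

false-alarm rate = 0.170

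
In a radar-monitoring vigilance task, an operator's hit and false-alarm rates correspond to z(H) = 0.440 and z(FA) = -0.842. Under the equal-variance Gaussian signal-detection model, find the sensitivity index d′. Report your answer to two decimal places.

d' = z(H) − z(FA) = 0.440 − (-0.842) = 1.282

d′ = 1.28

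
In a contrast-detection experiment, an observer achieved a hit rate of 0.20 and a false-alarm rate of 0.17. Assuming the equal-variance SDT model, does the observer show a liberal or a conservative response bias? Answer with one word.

z(H) = -0.842, z(FA) = -0.954
c = −½·(z(H) + z(FA)) = 0.898
c > 0 → conservative criterion (biased toward responding “no”).

conservative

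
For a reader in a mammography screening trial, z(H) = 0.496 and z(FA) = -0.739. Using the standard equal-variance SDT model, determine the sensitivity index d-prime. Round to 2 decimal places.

d-prime = 1.24

d' = z(H) − z(FA) = 0.496 − (-0.739) = 1.235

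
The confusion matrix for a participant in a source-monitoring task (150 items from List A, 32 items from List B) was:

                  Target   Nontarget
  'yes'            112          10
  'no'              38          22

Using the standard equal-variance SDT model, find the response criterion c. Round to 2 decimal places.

H = 112/150 = 0.7467
FA = 10/32 = 0.3125
Φ⁻¹(0.7467) = 0.664, Φ⁻¹(0.3125) = -0.489
c = −½·[z(H) + z(FA)] = −0.5 × (0.664 + (-0.489)) = -0.0875
c < 0: the participant has a liberal response bias.

c = -0.09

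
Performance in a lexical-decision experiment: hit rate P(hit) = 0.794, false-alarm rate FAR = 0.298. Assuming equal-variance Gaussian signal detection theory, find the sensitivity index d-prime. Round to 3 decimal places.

d-prime = 1.351

Φ⁻¹(0.794) = 0.8204, Φ⁻¹(0.298) = -0.5302
d' = z(H) − z(FA) = 0.8204 − (-0.5302) = 1.3506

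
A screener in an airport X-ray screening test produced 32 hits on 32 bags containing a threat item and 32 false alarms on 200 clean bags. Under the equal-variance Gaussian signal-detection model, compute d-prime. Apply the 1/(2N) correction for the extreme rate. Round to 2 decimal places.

d-prime = 3.15

The hit rate is 32/32 = 1, so apply the 1/(2N) correction: H → 1 − 1/(2·32) = 0.98438.
z(H) = z(0.98438) = 2.154
z(FA) = z(0.16000) = -0.994
d' = 2.154 − (-0.994) = 3.148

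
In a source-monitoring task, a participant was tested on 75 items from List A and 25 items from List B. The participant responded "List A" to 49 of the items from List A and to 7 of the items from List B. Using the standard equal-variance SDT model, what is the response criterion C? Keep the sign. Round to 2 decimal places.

H = 49/75 = 0.6533
FA = 7/25 = 0.2800
z(H) = z(0.6533) = 0.394
z(FA) = z(0.2800) = -0.583
c = −½·[z(H) + z(FA)] = −0.5 × (0.394 + (-0.583)) = 0.0945

C = 0.09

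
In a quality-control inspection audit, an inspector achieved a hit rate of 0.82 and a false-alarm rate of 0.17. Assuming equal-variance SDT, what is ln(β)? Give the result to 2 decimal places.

ln β = 0.04

z(H) = 0.915
z(FA) = -0.954
ln β = −½·[z(H)² − z(FA)²] = −0.5 × (0.837 − 0.910) = 0.0365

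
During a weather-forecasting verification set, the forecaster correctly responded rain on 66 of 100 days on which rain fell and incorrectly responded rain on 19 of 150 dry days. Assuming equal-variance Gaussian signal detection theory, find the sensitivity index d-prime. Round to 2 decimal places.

d-prime = 1.55

H = 66/100 = 0.6600
FA = 19/150 = 0.1267
Φ⁻¹(H) = 0.412
Φ⁻¹(FA) = -1.142
d' = z(H) − z(FA) = 0.412 − (-1.142) = 1.554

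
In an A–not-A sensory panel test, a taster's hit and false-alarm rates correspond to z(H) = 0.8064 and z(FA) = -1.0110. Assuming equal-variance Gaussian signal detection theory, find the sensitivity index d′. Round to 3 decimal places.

d' = z(H) − z(FA) = 0.8064 − (-1.0110) = 1.8174

d′ = 1.817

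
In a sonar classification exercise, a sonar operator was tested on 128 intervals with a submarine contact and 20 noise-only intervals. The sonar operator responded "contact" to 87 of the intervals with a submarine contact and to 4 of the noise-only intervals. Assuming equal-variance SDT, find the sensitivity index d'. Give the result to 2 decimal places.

H = 87/128 = 0.6797
FA = 4/20 = 0.2000
z(0.6797) = 0.4669, z(0.2000) = -0.8416
d' = z(H) − z(FA) = 0.4669 − (-0.8416) = 1.3085

d' = 1.31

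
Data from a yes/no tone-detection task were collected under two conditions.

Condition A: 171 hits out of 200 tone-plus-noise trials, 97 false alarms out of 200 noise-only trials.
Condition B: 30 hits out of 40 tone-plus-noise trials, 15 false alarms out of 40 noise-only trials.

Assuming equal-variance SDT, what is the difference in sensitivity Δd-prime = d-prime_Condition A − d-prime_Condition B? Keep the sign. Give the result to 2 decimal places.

Δd-prime = 0.10

Condition A: z(0.8550) = 1.058, z(0.4850) = -0.038, d' = 1.096
Condition B: z(0.7500) = 0.674, z(0.3750) = -0.319, d' = 0.993
Δd' = d'_Condition A − d'_Condition B = 1.096 − 0.993 = 0.103
Condition A has the higher sensitivity.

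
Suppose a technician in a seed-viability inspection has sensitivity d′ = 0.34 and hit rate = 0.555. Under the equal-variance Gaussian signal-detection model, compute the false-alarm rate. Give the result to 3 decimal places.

false-alarm rate = 0.420

z(hit rate) = z(0.555) = 0.1383
z(FA) = z(H) − d' = 0.1383 − 0.34 = -0.2017
false-alarm rate = Φ(-0.2017) = 0.4201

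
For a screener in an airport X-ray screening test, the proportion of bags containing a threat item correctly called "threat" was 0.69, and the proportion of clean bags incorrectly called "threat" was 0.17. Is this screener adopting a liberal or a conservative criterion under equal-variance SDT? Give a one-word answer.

conservative

z(H) = 0.496, z(FA) = -0.954
c = −½·(z(H) + z(FA)) = 0.229
c > 0 → conservative criterion (biased toward responding “no”).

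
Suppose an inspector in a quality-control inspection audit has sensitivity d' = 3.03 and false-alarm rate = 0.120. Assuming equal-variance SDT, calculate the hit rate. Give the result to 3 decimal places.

hit rate = 0.968

z(false-alarm rate) = z(0.120) = -1.1750
z(H) = z(FA) + d' = -1.1750 + 3.03 = 1.8550
hit rate = Φ(1.8550) = 0.9682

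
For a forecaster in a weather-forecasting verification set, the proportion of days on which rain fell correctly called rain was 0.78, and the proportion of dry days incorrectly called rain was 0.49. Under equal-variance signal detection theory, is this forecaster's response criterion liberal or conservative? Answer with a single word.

liberal

z(H) = 0.772, z(FA) = -0.025
c = −½·(z(H) + z(FA)) = -0.3735
c < 0 → liberal criterion (biased toward responding “yes”).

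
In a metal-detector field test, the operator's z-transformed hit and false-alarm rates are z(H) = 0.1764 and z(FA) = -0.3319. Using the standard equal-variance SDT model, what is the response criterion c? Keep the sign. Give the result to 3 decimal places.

c = 0.078

c = −½·[z(H) + z(FA)] = −½·(0.1764 + (-0.3319)) = 0.07775
c > 0: the operator has a conservative response bias.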